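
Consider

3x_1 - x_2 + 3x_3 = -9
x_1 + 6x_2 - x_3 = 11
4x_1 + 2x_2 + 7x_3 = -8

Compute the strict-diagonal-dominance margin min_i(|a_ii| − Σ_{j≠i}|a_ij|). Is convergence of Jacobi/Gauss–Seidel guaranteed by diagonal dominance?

-1

row 1: |3| − (1+3) = -1
row 2: |6| − (1+1) = 4
row 3: |7| − (4+2) = 1
minimum over rows = -1 → not strictly diagonally dominant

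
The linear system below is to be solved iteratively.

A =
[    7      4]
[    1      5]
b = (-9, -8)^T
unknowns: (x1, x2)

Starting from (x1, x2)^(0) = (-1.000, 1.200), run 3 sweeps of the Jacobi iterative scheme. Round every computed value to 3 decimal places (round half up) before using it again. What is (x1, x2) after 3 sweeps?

Iteration 1:
  x1 = (-9 - (4)·1.200) / (7) = -1.971
  x2 = (-8 - (1)·-1.000) / (5) = -1.400
Iteration 2:
  x1 = (-9 - (4)·-1.400) / (7) = -0.486
  x2 = (-8 - (1)·-1.971) / (5) = -1.206
Iteration 3:
  x1 = (-9 - (4)·-1.206) / (7) = -0.597
  x2 = (-8 - (1)·-0.486) / (5) = -1.503

(-0.597, -1.503)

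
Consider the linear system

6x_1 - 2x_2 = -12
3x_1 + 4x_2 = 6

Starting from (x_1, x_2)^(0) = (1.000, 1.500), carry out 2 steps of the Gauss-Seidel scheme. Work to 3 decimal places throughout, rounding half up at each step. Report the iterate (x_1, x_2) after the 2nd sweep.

(-1.125, 2.344)

Iteration 1:
  x_1 = (-12 - (-2)·1.500) / (6) = -1.500
  x_2 = (6 - (3)·-1.500) / (4) = 2.625
Iteration 2:
  x_1 = (-12 - (-2)·2.625) / (6) = -1.125
  x_2 = (6 - (3)·-1.125) / (4) = 2.344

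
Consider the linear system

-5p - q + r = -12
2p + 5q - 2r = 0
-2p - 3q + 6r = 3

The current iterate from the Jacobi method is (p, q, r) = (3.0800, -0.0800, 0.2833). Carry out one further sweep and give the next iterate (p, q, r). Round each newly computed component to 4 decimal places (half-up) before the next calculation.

(2.4727, -1.1187, 1.4867)

One sweep:
  p = (-12 - (-1)·-0.0800 - (1)·0.2833) / (-5) = 2.4727
  q = (0 - (2)·3.0800 - (-2)·0.2833) / (5) = -1.1187
  r = (3 - (-2)·3.0800 - (-3)·-0.0800) / (6) = 1.4867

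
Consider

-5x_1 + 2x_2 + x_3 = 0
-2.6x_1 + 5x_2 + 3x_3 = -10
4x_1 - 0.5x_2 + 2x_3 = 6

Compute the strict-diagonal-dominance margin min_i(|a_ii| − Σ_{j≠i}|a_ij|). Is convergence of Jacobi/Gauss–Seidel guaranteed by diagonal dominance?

row 1: |-5| − (2+1) = 2
row 2: |5| − (2.6+3) = -0.6
row 3: |2| − (4+0.5) = -2.5
minimum over rows = -2.5 → not strictly diagonally dominant

-2.5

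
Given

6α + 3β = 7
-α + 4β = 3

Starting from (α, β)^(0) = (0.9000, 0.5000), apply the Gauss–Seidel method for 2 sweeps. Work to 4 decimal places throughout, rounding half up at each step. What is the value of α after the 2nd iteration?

Iteration 1:
  α = (7 - (3)·0.5000) / (6) = 0.9167
  β = (3 - (-1)·0.9167) / (4) = 0.9792
Iteration 2:
  α = (7 - (3)·0.9792) / (6) = 0.6771
  β = (3 - (-1)·0.6771) / (4) = 0.9193

0.6771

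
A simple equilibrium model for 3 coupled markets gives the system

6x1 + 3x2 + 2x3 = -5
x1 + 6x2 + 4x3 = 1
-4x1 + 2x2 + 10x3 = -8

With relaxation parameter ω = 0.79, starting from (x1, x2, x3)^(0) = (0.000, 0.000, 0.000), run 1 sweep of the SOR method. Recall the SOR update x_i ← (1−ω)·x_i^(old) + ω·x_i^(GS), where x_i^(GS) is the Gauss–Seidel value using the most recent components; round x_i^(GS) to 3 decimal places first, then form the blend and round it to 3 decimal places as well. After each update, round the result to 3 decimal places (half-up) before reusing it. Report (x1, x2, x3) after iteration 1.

Iteration 1:
  x1: GS value = (-5 - (3)·0.000 - (2)·0.000) / (6) = -0.833;  x1 ← (1−ω)·0.000 + ω·-0.833 = -0.658
  x2: GS value = (1 - (1)·-0.658 - (4)·0.000) / (6) = 0.276;  x2 ← (1−ω)·0.000 + ω·0.276 = 0.218
  x3: GS value = (-8 - (-4)·-0.658 - (2)·0.218) / (10) = -1.107;  x3 ← (1−ω)·0.000 + ω·-1.107 = -0.875

(-0.658, 0.218, -0.875)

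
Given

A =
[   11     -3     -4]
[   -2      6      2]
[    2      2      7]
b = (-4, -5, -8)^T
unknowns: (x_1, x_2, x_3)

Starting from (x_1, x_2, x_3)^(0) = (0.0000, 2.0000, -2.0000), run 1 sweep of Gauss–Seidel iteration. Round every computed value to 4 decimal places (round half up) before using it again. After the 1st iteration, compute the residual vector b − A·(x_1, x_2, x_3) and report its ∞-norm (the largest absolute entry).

2.5946

Iteration 1:
  x_1 = (-4 - (-3)·2.0000 - (-4)·-2.0000) / (11) = -0.5455
  x_2 = (-5 - (-2)·-0.5455 - (2)·-2.0000) / (6) = -0.3485
  x_3 = (-8 - (2)·-0.5455 - (2)·-0.3485) / (7) = -0.8874
Residual b − A·x = (-2.5946, -2.2252, -0.0002); ∞-norm = 2.5946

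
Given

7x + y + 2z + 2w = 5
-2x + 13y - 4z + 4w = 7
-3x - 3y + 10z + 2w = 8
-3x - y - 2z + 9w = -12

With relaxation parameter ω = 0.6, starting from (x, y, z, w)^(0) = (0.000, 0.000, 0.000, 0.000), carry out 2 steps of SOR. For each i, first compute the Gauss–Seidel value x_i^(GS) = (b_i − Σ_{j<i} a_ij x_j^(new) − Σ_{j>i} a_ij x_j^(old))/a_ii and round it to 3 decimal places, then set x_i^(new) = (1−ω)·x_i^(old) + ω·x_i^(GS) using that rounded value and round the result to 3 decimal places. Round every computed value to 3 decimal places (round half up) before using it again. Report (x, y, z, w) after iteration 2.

Iteration 1:
  x: GS value = (5 - (1)·0.000 - (2)·0.000 - (2)·0.000) / (7) = 0.714;  x ← (1−ω)·0.000 + ω·0.714 = 0.428
  y: GS value = (7 - (-2)·0.428 - (-4)·0.000 - (4)·0.000) / (13) = 0.604;  y ← (1−ω)·0.000 + ω·0.604 = 0.362
  z: GS value = (8 - (-3)·0.428 - (-3)·0.362 - (2)·0.000) / (10) = 1.037;  z ← (1−ω)·0.000 + ω·1.037 = 0.622
  w: GS value = (-12 - (-3)·0.428 - (-1)·0.362 - (-2)·0.622) / (9) = -1.012;  w ← (1−ω)·0.000 + ω·-1.012 = -0.607
Iteration 2:
  x: GS value = (5 - (1)·0.362 - (2)·0.622 - (2)·-0.607) / (7) = 0.658;  x ← (1−ω)·0.428 + ω·0.658 = 0.566
  y: GS value = (7 - (-2)·0.566 - (-4)·0.622 - (4)·-0.607) / (13) = 1.004;  y ← (1−ω)·0.362 + ω·1.004 = 0.747
  z: GS value = (8 - (-3)·0.566 - (-3)·0.747 - (2)·-0.607) / (10) = 1.315;  z ← (1−ω)·0.622 + ω·1.315 = 1.038
  w: GS value = (-12 - (-3)·0.566 - (-1)·0.747 - (-2)·1.038) / (9) = -0.831;  w ← (1−ω)·-0.607 + ω·-0.831 = -0.741

(0.566, 0.747, 1.038, -0.741)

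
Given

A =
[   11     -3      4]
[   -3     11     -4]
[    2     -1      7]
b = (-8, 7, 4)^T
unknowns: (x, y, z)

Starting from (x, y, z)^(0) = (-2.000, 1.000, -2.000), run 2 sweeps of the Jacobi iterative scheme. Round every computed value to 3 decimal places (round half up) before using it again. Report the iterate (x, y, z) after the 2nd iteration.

(-1.368, 1.178, 0.403)

Iteration 1:
  x = (-8 - (-3)·1.000 - (4)·-2.000) / (11) = 0.273
  y = (7 - (-3)·-2.000 - (-4)·-2.000) / (11) = -0.636
  z = (4 - (2)·-2.000 - (-1)·1.000) / (7) = 1.286
Iteration 2:
  x = (-8 - (-3)·-0.636 - (4)·1.286) / (11) = -1.368
  y = (7 - (-3)·0.273 - (-4)·1.286) / (11) = 1.178
  z = (4 - (2)·0.273 - (-1)·-0.636) / (7) = 0.403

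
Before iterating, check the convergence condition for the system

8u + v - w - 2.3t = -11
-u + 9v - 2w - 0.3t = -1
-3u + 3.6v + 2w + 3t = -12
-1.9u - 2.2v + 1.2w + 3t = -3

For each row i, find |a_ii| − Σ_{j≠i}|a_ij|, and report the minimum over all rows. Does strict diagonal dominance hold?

row 1: |8| − (1+1+2.3) = 3.7
row 2: |9| − (1+2+0.3) = 5.7
row 3: |2| − (3+3.6+3) = -7.6
row 4: |3| − (1.9+2.2+1.2) = -2.3
minimum over rows = -7.6 → not strictly diagonally dominant

-7.6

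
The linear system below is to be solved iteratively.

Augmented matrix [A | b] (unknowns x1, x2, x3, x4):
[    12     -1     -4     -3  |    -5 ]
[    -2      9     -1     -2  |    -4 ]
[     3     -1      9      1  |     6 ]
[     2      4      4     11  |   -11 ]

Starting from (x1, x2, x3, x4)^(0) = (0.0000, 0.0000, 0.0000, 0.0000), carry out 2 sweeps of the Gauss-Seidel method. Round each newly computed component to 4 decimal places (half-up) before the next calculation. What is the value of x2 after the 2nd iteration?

Iteration 1:
  x1 = (-5 - (-1)·0.0000 - (-4)·0.0000 - (-3)·0.0000) / (12) = -0.4167
  x2 = (-4 - (-2)·-0.4167 - (-1)·0.0000 - (-2)·0.0000) / (9) = -0.5370
  x3 = (6 - (3)·-0.4167 - (-1)·-0.5370 - (1)·0.0000) / (9) = 0.7459
  x4 = (-11 - (2)·-0.4167 - (4)·-0.5370 - (4)·0.7459) / (11) = -1.0002
Iteration 2:
  x1 = (-5 - (-1)·-0.5370 - (-4)·0.7459 - (-3)·-1.0002) / (12) = -0.4628
  x2 = (-4 - (-2)·-0.4628 - (-1)·0.7459 - (-2)·-1.0002) / (9) = -0.6867
  x3 = (6 - (3)·-0.4628 - (-1)·-0.6867 - (1)·-1.0002) / (9) = 0.8558
  x4 = (-11 - (2)·-0.4628 - (4)·-0.6867 - (4)·0.8558) / (11) = -0.9773

-0.6867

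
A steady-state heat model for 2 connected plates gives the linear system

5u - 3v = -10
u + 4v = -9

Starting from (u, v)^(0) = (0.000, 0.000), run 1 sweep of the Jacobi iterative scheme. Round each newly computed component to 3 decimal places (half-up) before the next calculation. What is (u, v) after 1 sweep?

Iteration 1:
  u = (-10 - (-3)·0.000) / (5) = -2.000
  v = (-9 - (1)·0.000) / (4) = -2.250

(-2.000, -2.250)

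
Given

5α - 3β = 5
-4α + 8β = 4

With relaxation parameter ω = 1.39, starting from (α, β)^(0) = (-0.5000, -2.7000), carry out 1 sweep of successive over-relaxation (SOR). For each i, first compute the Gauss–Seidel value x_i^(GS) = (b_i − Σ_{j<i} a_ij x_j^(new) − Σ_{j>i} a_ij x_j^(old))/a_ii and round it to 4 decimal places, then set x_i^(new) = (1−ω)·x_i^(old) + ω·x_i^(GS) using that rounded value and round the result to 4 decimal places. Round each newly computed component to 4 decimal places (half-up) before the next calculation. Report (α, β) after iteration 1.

Iteration 1:
  α: GS value = (5 - (-3)·-2.7000) / (5) = -0.6200;  α ← (1−ω)·-0.5000 + ω·-0.6200 = -0.6668
  β: GS value = (4 - (-4)·-0.6668) / (8) = 0.1666;  β ← (1−ω)·-2.7000 + ω·0.1666 = 1.2846

(-0.6668, 1.2846)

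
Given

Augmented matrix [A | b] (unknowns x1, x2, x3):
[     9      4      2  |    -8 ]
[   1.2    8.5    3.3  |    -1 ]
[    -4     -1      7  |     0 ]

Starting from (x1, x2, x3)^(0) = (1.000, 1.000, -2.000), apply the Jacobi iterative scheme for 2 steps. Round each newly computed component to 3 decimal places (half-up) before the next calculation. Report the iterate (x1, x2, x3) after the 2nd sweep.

Iteration 1:
  x1 = (-8 - (4)·1.000 - (2)·-2.000) / (9) = -0.889
  x2 = (-1 - (1.2)·1.000 - (3.3)·-2.000) / (8.5) = 0.518
  x3 = (0 - (-4)·1.000 - (-1)·1.000) / (7) = 0.714
Iteration 2:
  x1 = (-8 - (4)·0.518 - (2)·0.714) / (9) = -1.278
  x2 = (-1 - (1.2)·-0.889 - (3.3)·0.714) / (8.5) = -0.269
  x3 = (0 - (-4)·-0.889 - (-1)·0.518) / (7) = -0.434

(-1.278, -0.269, -0.434)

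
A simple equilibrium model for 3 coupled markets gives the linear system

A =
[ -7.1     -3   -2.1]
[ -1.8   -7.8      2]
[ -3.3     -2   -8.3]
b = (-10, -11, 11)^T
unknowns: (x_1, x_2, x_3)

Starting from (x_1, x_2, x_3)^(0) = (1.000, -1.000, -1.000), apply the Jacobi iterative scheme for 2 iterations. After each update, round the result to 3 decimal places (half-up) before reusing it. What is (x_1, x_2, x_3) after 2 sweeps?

Iteration 1:
  x_1 = (-10 - (-3)·-1.000 - (-2.1)·-1.000) / (-7.1) = 2.127
  x_2 = (-11 - (-1.8)·1.000 - (2)·-1.000) / (-7.8) = 0.923
  x_3 = (11 - (-3.3)·1.000 - (-2)·-1.000) / (-8.3) = -1.482
Iteration 2:
  x_1 = (-10 - (-3)·0.923 - (-2.1)·-1.482) / (-7.1) = 1.457
  x_2 = (-11 - (-1.8)·2.127 - (2)·-1.482) / (-7.8) = 0.539
  x_3 = (11 - (-3.3)·2.127 - (-2)·0.923) / (-8.3) = -2.393

(1.457, 0.539, -2.393)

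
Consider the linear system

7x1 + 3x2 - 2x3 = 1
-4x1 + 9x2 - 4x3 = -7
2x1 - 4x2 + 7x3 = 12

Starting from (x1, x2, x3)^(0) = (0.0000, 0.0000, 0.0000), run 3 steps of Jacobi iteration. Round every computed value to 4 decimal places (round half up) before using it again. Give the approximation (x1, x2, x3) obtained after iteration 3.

(0.4736, 0.1978, 1.4655)

Iteration 1:
  x1 = (1 - (3)·0.0000 - (-2)·0.0000) / (7) = 0.1429
  x2 = (-7 - (-4)·0.0000 - (-4)·0.0000) / (9) = -0.7778
  x3 = (12 - (2)·0.0000 - (-4)·0.0000) / (7) = 1.7143
Iteration 2:
  x1 = (1 - (3)·-0.7778 - (-2)·1.7143) / (7) = 0.9660
  x2 = (-7 - (-4)·0.1429 - (-4)·1.7143) / (9) = 0.0476
  x3 = (12 - (2)·0.1429 - (-4)·-0.7778) / (7) = 1.2290
Iteration 3:
  x1 = (1 - (3)·0.0476 - (-2)·1.2290) / (7) = 0.4736
  x2 = (-7 - (-4)·0.9660 - (-4)·1.2290) / (9) = 0.1978
  x3 = (12 - (2)·0.9660 - (-4)·0.0476) / (7) = 1.4655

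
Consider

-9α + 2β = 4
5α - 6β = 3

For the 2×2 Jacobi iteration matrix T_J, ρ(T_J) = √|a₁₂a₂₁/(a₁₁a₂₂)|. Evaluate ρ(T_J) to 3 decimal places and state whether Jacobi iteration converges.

a₁₂a₂₁/(a₁₁a₂₂) = (2)·(5) / ((-9)·(-6)) = 0.185185
ρ = √|0.185185| = √0.185185 = 0.430
ρ < 1, so Jacobi converges

0.430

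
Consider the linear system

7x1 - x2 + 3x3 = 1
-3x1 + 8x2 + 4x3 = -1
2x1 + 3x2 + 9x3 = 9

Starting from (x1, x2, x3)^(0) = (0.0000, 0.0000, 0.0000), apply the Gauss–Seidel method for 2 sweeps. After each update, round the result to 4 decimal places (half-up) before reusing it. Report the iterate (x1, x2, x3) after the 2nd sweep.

(-0.2925, -0.7307, 1.3086)

Iteration 1:
  x1 = (1 - (-1)·0.0000 - (3)·0.0000) / (7) = 0.1429
  x2 = (-1 - (-3)·0.1429 - (4)·0.0000) / (8) = -0.0714
  x3 = (9 - (2)·0.1429 - (3)·-0.0714) / (9) = 0.9920
Iteration 2:
  x1 = (1 - (-1)·-0.0714 - (3)·0.9920) / (7) = -0.2925
  x2 = (-1 - (-3)·-0.2925 - (4)·0.9920) / (8) = -0.7307
  x3 = (9 - (2)·-0.2925 - (3)·-0.7307) / (9) = 1.3086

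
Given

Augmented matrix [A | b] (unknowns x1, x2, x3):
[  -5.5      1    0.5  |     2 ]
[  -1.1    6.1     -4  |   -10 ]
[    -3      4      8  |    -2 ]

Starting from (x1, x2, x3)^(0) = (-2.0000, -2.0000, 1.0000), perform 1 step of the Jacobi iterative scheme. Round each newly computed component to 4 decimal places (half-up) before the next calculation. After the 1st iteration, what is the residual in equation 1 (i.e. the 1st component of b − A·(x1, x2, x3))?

-0.1559

Iteration 1:
  x1 = (2 - (1)·-2.0000 - (0.5)·1.0000) / (-5.5) = -0.6364
  x2 = (-10 - (-1.1)·-2.0000 - (-4)·1.0000) / (6.1) = -1.3443
  x3 = (-2 - (-3)·-2.0000 - (4)·-2.0000) / (8) = 0.0000
Residual b − A·x = (-0.1559, -2.4998, 1.4680)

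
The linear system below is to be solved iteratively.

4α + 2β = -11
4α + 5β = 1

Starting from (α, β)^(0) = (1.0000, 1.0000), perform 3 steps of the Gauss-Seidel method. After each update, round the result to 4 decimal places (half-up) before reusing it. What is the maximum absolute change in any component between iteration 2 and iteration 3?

Iteration 1:
  α = (-11 - (2)·1.0000) / (4) = -3.2500
  β = (1 - (4)·-3.2500) / (5) = 2.8000
Iteration 2:
  α = (-11 - (2)·2.8000) / (4) = -4.1500
  β = (1 - (4)·-4.1500) / (5) = 3.5200
Iteration 3:
  α = (-11 - (2)·3.5200) / (4) = -4.5100
  β = (1 - (4)·-4.5100) / (5) = 3.8080
Change: (-0.3600, 0.2880) → max |·| = 0.3600

0.3600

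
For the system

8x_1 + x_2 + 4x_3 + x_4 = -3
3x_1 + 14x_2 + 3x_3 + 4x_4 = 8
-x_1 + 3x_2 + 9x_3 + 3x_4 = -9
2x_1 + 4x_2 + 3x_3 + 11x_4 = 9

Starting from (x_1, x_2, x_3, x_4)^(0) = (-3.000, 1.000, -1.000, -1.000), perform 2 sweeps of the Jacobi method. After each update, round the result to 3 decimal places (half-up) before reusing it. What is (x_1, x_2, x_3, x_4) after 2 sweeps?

(-0.082, 0.467, -1.982, 0.536)

Iteration 1:
  x_1 = (-3 - (1)·1.000 - (4)·-1.000 - (1)·-1.000) / (8) = 0.125
  x_2 = (8 - (3)·-3.000 - (3)·-1.000 - (4)·-1.000) / (14) = 1.714
  x_3 = (-9 - (-1)·-3.000 - (3)·1.000 - (3)·-1.000) / (9) = -1.333
  x_4 = (9 - (2)·-3.000 - (4)·1.000 - (3)·-1.000) / (11) = 1.273
Iteration 2:
  x_1 = (-3 - (1)·1.714 - (4)·-1.333 - (1)·1.273) / (8) = -0.082
  x_2 = (8 - (3)·0.125 - (3)·-1.333 - (4)·1.273) / (14) = 0.467
  x_3 = (-9 - (-1)·0.125 - (3)·1.714 - (3)·1.273) / (9) = -1.982
  x_4 = (9 - (2)·0.125 - (4)·1.714 - (3)·-1.333) / (11) = 0.536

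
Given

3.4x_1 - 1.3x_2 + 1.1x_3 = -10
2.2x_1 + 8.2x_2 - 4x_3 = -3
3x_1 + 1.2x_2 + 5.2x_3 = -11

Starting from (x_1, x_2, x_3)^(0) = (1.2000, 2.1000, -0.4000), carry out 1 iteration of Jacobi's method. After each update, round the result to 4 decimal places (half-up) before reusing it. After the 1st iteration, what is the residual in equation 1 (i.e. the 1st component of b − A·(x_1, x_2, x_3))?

Iteration 1:
  x_1 = (-10 - (-1.3)·2.1000 - (1.1)·-0.4000) / (3.4) = -2.0088
  x_2 = (-3 - (2.2)·1.2000 - (-4)·-0.4000) / (8.2) = -0.8829
  x_3 = (-11 - (3)·1.2000 - (1.2)·2.1000) / (5.2) = -3.2923
Residual b − A·x = (-0.6963, -4.5101, 13.2058)

-0.6963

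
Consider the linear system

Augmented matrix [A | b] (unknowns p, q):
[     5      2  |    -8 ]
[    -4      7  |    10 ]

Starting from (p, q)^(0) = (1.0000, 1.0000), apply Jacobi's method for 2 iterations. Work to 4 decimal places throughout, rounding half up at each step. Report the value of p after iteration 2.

Iteration 1:
  p = (-8 - (2)·1.0000) / (5) = -2.0000
  q = (10 - (-4)·1.0000) / (7) = 2.0000
Iteration 2:
  p = (-8 - (2)·2.0000) / (5) = -2.4000
  q = (10 - (-4)·-2.0000) / (7) = 0.2857

-2.4000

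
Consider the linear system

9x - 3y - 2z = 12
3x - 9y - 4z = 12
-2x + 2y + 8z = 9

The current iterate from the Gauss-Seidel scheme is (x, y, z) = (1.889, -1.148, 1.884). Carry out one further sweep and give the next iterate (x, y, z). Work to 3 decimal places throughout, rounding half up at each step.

One sweep:
  x = (12 - (-3)·-1.148 - (-2)·1.884) / (9) = 1.369
  y = (12 - (3)·1.369 - (-4)·1.884) / (-9) = -1.714
  z = (9 - (-2)·1.369 - (2)·-1.714) / (8) = 1.896

(1.369, -1.714, 1.896)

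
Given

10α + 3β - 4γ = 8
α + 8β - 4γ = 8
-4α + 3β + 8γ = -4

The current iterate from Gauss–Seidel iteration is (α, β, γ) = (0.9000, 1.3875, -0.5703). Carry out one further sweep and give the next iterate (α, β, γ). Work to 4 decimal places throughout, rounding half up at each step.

(0.1556, 0.6954, -0.6830)

One sweep:
  α = (8 - (3)·1.3875 - (-4)·-0.5703) / (10) = 0.1556
  β = (8 - (1)·0.1556 - (-4)·-0.5703) / (8) = 0.6954
  γ = (-4 - (-4)·0.1556 - (3)·0.6954) / (8) = -0.6830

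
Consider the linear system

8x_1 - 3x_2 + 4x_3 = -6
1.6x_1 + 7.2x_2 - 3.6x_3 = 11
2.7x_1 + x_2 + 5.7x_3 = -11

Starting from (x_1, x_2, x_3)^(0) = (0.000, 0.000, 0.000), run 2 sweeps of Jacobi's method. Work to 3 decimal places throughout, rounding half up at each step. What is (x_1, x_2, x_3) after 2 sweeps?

(0.788, 0.729, -1.843)

Iteration 1:
  x_1 = (-6 - (-3)·0.000 - (4)·0.000) / (8) = -0.750
  x_2 = (11 - (1.6)·0.000 - (-3.6)·0.000) / (7.2) = 1.528
  x_3 = (-11 - (2.7)·0.000 - (1)·0.000) / (5.7) = -1.930
Iteration 2:
  x_1 = (-6 - (-3)·1.528 - (4)·-1.930) / (8) = 0.788
  x_2 = (11 - (1.6)·-0.750 - (-3.6)·-1.930) / (7.2) = 0.729
  x_3 = (-11 - (2.7)·-0.750 - (1)·1.528) / (5.7) = -1.843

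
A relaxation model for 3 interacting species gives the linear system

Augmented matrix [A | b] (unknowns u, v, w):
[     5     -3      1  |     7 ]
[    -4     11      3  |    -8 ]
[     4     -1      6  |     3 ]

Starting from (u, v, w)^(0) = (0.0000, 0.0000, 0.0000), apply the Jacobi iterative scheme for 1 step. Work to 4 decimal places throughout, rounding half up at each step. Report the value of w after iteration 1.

Iteration 1:
  u = (7 - (-3)·0.0000 - (1)·0.0000) / (5) = 1.4000
  v = (-8 - (-4)·0.0000 - (3)·0.0000) / (11) = -0.7273
  w = (3 - (4)·0.0000 - (-1)·0.0000) / (6) = 0.5000

0.5000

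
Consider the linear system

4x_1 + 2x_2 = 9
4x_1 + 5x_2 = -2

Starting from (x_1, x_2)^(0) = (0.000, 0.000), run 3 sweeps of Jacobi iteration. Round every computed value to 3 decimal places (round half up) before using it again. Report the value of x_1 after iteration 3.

Iteration 1:
  x_1 = (9 - (2)·0.000) / (4) = 2.250
  x_2 = (-2 - (4)·0.000) / (5) = -0.400
Iteration 2:
  x_1 = (9 - (2)·-0.400) / (4) = 2.450
  x_2 = (-2 - (4)·2.250) / (5) = -2.200
Iteration 3:
  x_1 = (9 - (2)·-2.200) / (4) = 3.350
  x_2 = (-2 - (4)·2.450) / (5) = -2.360

3.350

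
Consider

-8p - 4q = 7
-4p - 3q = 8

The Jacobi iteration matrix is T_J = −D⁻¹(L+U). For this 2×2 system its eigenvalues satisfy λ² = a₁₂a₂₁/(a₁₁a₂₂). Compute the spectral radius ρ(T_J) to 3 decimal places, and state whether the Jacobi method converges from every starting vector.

0.816

a₁₂a₂₁/(a₁₁a₂₂) = (-4)·(-4) / ((-8)·(-3)) = 0.666667
ρ = √|0.666667| = √0.666667 = 0.816
ρ < 1, so Jacobi converges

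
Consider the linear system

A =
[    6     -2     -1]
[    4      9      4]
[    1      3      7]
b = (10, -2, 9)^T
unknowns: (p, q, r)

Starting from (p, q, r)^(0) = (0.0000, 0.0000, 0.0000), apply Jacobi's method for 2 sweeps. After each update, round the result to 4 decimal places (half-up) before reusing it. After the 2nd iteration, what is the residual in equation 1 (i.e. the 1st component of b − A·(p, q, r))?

Iteration 1:
  p = (10 - (-2)·0.0000 - (-1)·0.0000) / (6) = 1.6667
  q = (-2 - (4)·0.0000 - (4)·0.0000) / (9) = -0.2222
  r = (9 - (1)·0.0000 - (3)·0.0000) / (7) = 1.2857
Iteration 2:
  p = (10 - (-2)·-0.2222 - (-1)·1.2857) / (6) = 1.8069
  q = (-2 - (4)·1.6667 - (4)·1.2857) / (9) = -1.5344
  r = (9 - (1)·1.6667 - (3)·-0.2222) / (7) = 1.1428
Residual b − A·x = (-2.7674, 0.0108, 3.7967)

-2.7674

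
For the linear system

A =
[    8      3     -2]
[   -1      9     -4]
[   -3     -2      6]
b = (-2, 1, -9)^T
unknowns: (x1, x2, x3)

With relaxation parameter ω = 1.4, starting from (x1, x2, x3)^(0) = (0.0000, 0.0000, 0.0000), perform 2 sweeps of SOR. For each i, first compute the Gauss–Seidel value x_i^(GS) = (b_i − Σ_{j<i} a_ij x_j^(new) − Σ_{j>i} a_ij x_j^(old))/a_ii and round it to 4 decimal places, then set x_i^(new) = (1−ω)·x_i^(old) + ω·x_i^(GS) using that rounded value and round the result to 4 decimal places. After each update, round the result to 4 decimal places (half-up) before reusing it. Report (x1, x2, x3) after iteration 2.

Iteration 1:
  x1: GS value = (-2 - (3)·0.0000 - (-2)·0.0000) / (8) = -0.2500;  x1 ← (1−ω)·0.0000 + ω·-0.2500 = -0.3500
  x2: GS value = (1 - (-1)·-0.3500 - (-4)·0.0000) / (9) = 0.0722;  x2 ← (1−ω)·0.0000 + ω·0.0722 = 0.1011
  x3: GS value = (-9 - (-3)·-0.3500 - (-2)·0.1011) / (6) = -1.6413;  x3 ← (1−ω)·0.0000 + ω·-1.6413 = -2.2978
Iteration 2:
  x1: GS value = (-2 - (3)·0.1011 - (-2)·-2.2978) / (8) = -0.8624;  x1 ← (1−ω)·-0.3500 + ω·-0.8624 = -1.0674
  x2: GS value = (1 - (-1)·-1.0674 - (-4)·-2.2978) / (9) = -1.0287;  x2 ← (1−ω)·0.1011 + ω·-1.0287 = -1.4806
  x3: GS value = (-9 - (-3)·-1.0674 - (-2)·-1.4806) / (6) = -2.5272;  x3 ← (1−ω)·-2.2978 + ω·-2.5272 = -2.6190

(-1.0674, -1.4806, -2.6190)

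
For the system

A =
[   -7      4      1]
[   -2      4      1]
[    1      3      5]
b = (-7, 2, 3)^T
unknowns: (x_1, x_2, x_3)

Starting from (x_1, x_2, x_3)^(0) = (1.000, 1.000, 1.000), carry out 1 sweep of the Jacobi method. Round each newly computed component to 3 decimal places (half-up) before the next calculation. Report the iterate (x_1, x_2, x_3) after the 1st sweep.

Iteration 1:
  x_1 = (-7 - (4)·1.000 - (1)·1.000) / (-7) = 1.714
  x_2 = (2 - (-2)·1.000 - (1)·1.000) / (4) = 0.750
  x_3 = (3 - (1)·1.000 - (3)·1.000) / (5) = -0.200

(1.714, 0.750, -0.200)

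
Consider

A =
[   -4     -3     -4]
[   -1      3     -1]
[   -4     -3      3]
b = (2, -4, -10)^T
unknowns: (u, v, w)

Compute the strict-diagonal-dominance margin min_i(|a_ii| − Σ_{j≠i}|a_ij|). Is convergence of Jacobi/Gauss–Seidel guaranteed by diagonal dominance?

row 1: |-4| − (3+4) = -3
row 2: |3| − (1+1) = 1
row 3: |3| − (4+3) = -4
minimum over rows = -4 → not strictly diagonally dominant

-4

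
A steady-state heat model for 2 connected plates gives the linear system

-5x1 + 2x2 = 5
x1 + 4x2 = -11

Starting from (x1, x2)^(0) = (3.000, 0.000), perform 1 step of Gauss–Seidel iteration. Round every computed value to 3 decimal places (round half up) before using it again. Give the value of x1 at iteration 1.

-1.000

Iteration 1:
  x1 = (5 - (2)·0.000) / (-5) = -1.000
  x2 = (-11 - (1)·-1.000) / (4) = -2.500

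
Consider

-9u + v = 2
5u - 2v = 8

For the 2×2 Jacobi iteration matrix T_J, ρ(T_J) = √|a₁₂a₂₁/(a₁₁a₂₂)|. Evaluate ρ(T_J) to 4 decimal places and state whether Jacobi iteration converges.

a₁₂a₂₁/(a₁₁a₂₂) = (1)·(5) / ((-9)·(-2)) = 0.277778
ρ = √|0.277778| = √0.277778 = 0.5270
ρ < 1, so Jacobi converges

0.5270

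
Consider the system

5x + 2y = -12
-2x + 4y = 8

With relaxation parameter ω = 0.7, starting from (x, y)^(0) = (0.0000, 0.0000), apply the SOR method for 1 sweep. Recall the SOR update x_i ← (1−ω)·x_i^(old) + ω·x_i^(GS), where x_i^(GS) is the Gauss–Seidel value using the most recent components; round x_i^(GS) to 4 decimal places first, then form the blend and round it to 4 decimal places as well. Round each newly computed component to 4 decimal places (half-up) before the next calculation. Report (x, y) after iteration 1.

Iteration 1:
  x: GS value = (-12 - (2)·0.0000) / (5) = -2.4000;  x ← (1−ω)·0.0000 + ω·-2.4000 = -1.6800
  y: GS value = (8 - (-2)·-1.6800) / (4) = 1.1600;  y ← (1−ω)·0.0000 + ω·1.1600 = 0.8120

(-1.6800, 0.8120)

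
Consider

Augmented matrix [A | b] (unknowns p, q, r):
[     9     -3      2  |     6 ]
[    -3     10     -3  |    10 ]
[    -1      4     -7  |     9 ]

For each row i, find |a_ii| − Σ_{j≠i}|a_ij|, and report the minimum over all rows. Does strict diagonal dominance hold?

2

row 1: |9| − (3+2) = 4
row 2: |10| − (3+3) = 4
row 3: |-7| − (1+4) = 2
minimum over rows = 2 → strictly diagonally dominant (convergence guaranteed)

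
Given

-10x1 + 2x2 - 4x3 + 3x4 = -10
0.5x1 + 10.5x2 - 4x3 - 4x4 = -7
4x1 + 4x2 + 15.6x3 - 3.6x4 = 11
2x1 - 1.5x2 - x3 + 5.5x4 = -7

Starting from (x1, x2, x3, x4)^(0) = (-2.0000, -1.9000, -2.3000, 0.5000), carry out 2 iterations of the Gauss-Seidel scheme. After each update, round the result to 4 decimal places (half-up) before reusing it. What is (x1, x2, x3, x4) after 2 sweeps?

Iteration 1:
  x1 = (-10 - (2)·-1.9000 - (-4)·-2.3000 - (3)·0.5000) / (-10) = 1.6900
  x2 = (-7 - (0.5)·1.6900 - (-4)·-2.3000 - (-4)·0.5000) / (10.5) = -1.4329
  x3 = (11 - (4)·1.6900 - (4)·-1.4329 - (-3.6)·0.5000) / (15.6) = 0.7546
  x4 = (-7 - (2)·1.6900 - (-1.5)·-1.4329 - (-1)·0.7546) / (5.5) = -2.1409
Iteration 2:
  x1 = (-10 - (2)·-1.4329 - (-4)·0.7546 - (3)·-2.1409) / (-10) = -0.2307
  x2 = (-7 - (0.5)·-0.2307 - (-4)·0.7546 - (-4)·-2.1409) / (10.5) = -1.1838
  x3 = (11 - (4)·-0.2307 - (4)·-1.1838 - (-3.6)·-2.1409) / (15.6) = 0.5738
  x4 = (-7 - (2)·-0.2307 - (-1.5)·-1.1838 - (-1)·0.5738) / (5.5) = -1.4074

(-0.2307, -1.1838, 0.5738, -1.4074)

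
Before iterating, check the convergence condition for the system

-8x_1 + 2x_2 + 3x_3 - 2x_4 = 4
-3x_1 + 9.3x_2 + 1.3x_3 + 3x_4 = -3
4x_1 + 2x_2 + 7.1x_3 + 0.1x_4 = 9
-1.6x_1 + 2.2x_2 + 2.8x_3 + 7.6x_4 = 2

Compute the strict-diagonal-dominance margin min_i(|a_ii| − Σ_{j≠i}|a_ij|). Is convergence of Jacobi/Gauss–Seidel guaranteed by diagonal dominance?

1

row 1: |-8| − (2+3+2) = 1
row 2: |9.3| − (3+1.3+3) = 2
row 3: |7.1| − (4+2+0.1) = 1
row 4: |7.6| − (1.6+2.2+2.8) = 1
minimum over rows = 1 → strictly diagonally dominant (convergence guaranteed)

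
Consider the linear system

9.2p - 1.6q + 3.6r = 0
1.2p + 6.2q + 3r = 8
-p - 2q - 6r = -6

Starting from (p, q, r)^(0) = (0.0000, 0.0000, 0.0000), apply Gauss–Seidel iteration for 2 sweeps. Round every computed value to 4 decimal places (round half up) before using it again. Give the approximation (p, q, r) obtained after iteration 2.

Iteration 1:
  p = (0 - (-1.6)·0.0000 - (3.6)·0.0000) / (9.2) = 0.0000
  q = (8 - (1.2)·0.0000 - (3)·0.0000) / (6.2) = 1.2903
  r = (-6 - (-1)·0.0000 - (-2)·1.2903) / (-6) = 0.5699
Iteration 2:
  p = (0 - (-1.6)·1.2903 - (3.6)·0.5699) / (9.2) = 0.0014
  q = (8 - (1.2)·0.0014 - (3)·0.5699) / (6.2) = 1.0143
  r = (-6 - (-1)·0.0014 - (-2)·1.0143) / (-6) = 0.6617

(0.0014, 1.0143, 0.6617)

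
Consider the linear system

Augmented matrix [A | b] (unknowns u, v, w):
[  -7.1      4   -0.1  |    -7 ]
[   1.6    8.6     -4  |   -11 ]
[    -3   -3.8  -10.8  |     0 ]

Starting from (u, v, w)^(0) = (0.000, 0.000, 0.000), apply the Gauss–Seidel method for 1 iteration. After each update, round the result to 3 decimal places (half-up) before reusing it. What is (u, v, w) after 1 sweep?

Iteration 1:
  u = (-7 - (4)·0.000 - (-0.1)·0.000) / (-7.1) = 0.986
  v = (-11 - (1.6)·0.986 - (-4)·0.000) / (8.6) = -1.463
  w = (0 - (-3)·0.986 - (-3.8)·-1.463) / (-10.8) = 0.241

(0.986, -1.463, 0.241)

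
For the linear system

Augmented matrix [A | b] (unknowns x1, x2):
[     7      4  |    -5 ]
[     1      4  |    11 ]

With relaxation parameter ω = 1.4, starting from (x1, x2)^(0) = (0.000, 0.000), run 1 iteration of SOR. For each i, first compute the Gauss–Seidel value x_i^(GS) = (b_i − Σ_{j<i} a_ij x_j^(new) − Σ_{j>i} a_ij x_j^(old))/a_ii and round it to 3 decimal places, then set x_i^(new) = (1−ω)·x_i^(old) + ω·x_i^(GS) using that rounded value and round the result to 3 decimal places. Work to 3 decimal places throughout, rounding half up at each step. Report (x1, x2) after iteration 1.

Iteration 1:
  x1: GS value = (-5 - (4)·0.000) / (7) = -0.714;  x1 ← (1−ω)·0.000 + ω·-0.714 = -1.000
  x2: GS value = (11 - (1)·-1.000) / (4) = 3.000;  x2 ← (1−ω)·0.000 + ω·3.000 = 4.200

(-1.000, 4.200)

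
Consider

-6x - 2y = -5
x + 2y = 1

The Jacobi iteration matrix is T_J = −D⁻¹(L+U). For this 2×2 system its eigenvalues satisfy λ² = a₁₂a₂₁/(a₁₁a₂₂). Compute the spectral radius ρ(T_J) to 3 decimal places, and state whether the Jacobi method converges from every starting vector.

0.408

a₁₂a₂₁/(a₁₁a₂₂) = (-2)·(1) / ((-6)·(2)) = 0.166667
ρ = √|0.166667| = √0.166667 = 0.408
ρ < 1, so Jacobi converges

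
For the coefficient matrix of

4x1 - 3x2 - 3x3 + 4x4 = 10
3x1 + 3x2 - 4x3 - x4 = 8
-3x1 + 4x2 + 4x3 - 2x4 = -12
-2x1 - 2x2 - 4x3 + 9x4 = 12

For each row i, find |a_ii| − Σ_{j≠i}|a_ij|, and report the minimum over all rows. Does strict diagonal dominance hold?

-6

row 1: |4| − (3+3+4) = -6
row 2: |3| − (3+4+1) = -5
row 3: |4| − (3+4+2) = -5
row 4: |9| − (2+2+4) = 1
minimum over rows = -6 → not strictly diagonally dominant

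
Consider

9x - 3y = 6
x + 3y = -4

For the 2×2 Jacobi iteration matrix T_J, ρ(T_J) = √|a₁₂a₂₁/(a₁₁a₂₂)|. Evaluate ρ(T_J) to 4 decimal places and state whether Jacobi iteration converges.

0.3333

a₁₂a₂₁/(a₁₁a₂₂) = (-3)·(1) / ((9)·(3)) = -0.111111
ρ = √|-0.111111| = √0.111111 = 0.3333
ρ < 1, so Jacobi converges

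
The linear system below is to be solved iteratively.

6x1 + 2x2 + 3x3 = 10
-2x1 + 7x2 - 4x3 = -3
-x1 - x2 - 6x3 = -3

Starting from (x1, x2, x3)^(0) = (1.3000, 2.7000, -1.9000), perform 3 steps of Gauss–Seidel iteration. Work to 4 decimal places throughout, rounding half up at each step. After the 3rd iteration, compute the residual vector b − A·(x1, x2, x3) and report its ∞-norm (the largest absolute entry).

0.3703

Iteration 1:
  x1 = (10 - (2)·2.7000 - (3)·-1.9000) / (6) = 1.7167
  x2 = (-3 - (-2)·1.7167 - (-4)·-1.9000) / (7) = -1.0238
  x3 = (-3 - (-1)·1.7167 - (-1)·-1.0238) / (-6) = 0.3845
Iteration 2:
  x1 = (10 - (2)·-1.0238 - (3)·0.3845) / (6) = 1.8157
  x2 = (-3 - (-2)·1.8157 - (-4)·0.3845) / (7) = 0.3099
  x3 = (-3 - (-1)·1.8157 - (-1)·0.3099) / (-6) = 0.1457
Iteration 3:
  x1 = (10 - (2)·0.3099 - (3)·0.1457) / (6) = 1.4905
  x2 = (-3 - (-2)·1.4905 - (-4)·0.1457) / (7) = 0.0805
  x3 = (-3 - (-1)·1.4905 - (-1)·0.0805) / (-6) = 0.2382
Residual b − A·x = (0.1814, 0.3703, 0.0002); ∞-norm = 0.3703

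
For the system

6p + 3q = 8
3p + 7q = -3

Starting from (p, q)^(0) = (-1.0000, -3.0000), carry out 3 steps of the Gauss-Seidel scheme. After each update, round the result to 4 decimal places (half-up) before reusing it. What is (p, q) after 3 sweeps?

Iteration 1:
  p = (8 - (3)·-3.0000) / (6) = 2.8333
  q = (-3 - (3)·2.8333) / (7) = -1.6428
Iteration 2:
  p = (8 - (3)·-1.6428) / (6) = 2.1547
  q = (-3 - (3)·2.1547) / (7) = -1.3520
Iteration 3:
  p = (8 - (3)·-1.3520) / (6) = 2.0093
  q = (-3 - (3)·2.0093) / (7) = -1.2897

(2.0093, -1.2897)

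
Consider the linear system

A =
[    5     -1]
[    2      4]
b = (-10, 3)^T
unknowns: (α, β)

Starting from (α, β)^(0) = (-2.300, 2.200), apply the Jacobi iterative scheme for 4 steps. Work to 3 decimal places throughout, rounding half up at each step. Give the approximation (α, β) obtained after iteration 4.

Iteration 1:
  α = (-10 - (-1)·2.200) / (5) = -1.560
  β = (3 - (2)·-2.300) / (4) = 1.900
Iteration 2:
  α = (-10 - (-1)·1.900) / (5) = -1.620
  β = (3 - (2)·-1.560) / (4) = 1.530
Iteration 3:
  α = (-10 - (-1)·1.530) / (5) = -1.694
  β = (3 - (2)·-1.620) / (4) = 1.560
Iteration 4:
  α = (-10 - (-1)·1.560) / (5) = -1.688
  β = (3 - (2)·-1.694) / (4) = 1.597

(-1.688, 1.597)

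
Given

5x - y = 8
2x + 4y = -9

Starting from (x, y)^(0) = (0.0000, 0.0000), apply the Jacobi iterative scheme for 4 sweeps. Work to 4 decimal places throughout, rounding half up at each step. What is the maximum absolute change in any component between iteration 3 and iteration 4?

0.0800

Iteration 1:
  x = (8 - (-1)·0.0000) / (5) = 1.6000
  y = (-9 - (2)·0.0000) / (4) = -2.2500
Iteration 2:
  x = (8 - (-1)·-2.2500) / (5) = 1.1500
  y = (-9 - (2)·1.6000) / (4) = -3.0500
Iteration 3:
  x = (8 - (-1)·-3.0500) / (5) = 0.9900
  y = (-9 - (2)·1.1500) / (4) = -2.8250
Iteration 4:
  x = (8 - (-1)·-2.8250) / (5) = 1.0350
  y = (-9 - (2)·0.9900) / (4) = -2.7450
Change: (0.0450, 0.0800) → max |·| = 0.0800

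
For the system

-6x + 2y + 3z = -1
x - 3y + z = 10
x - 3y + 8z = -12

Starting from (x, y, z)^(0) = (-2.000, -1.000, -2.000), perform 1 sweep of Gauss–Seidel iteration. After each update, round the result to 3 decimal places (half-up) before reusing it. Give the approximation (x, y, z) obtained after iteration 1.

(-1.167, -4.389, -3.000)

Iteration 1:
  x = (-1 - (2)·-1.000 - (3)·-2.000) / (-6) = -1.167
  y = (10 - (1)·-1.167 - (1)·-2.000) / (-3) = -4.389
  z = (-12 - (1)·-1.167 - (-3)·-4.389) / (8) = -3.000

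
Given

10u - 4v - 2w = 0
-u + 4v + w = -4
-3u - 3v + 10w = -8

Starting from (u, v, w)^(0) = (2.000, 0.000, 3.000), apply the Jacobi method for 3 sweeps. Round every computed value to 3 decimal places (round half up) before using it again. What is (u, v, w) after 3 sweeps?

(-0.519, -0.886, -1.202)

Iteration 1:
  u = (0 - (-4)·0.000 - (-2)·3.000) / (10) = 0.600
  v = (-4 - (-1)·2.000 - (1)·3.000) / (4) = -1.250
  w = (-8 - (-3)·2.000 - (-3)·0.000) / (10) = -0.200
Iteration 2:
  u = (0 - (-4)·-1.250 - (-2)·-0.200) / (10) = -0.540
  v = (-4 - (-1)·0.600 - (1)·-0.200) / (4) = -0.800
  w = (-8 - (-3)·0.600 - (-3)·-1.250) / (10) = -0.995
Iteration 3:
  u = (0 - (-4)·-0.800 - (-2)·-0.995) / (10) = -0.519
  v = (-4 - (-1)·-0.540 - (1)·-0.995) / (4) = -0.886
  w = (-8 - (-3)·-0.540 - (-3)·-0.800) / (10) = -1.202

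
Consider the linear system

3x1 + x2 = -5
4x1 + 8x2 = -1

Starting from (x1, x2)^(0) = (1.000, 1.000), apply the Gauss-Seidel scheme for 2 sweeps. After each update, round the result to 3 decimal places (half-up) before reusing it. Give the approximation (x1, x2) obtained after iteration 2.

Iteration 1:
  x1 = (-5 - (1)·1.000) / (3) = -2.000
  x2 = (-1 - (4)·-2.000) / (8) = 0.875
Iteration 2:
  x1 = (-5 - (1)·0.875) / (3) = -1.958
  x2 = (-1 - (4)·-1.958) / (8) = 0.854

(-1.958, 0.854)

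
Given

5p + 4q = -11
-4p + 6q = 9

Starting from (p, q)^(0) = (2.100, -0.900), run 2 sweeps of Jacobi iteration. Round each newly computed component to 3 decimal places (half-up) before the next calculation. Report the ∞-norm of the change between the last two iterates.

Iteration 1:
  p = (-11 - (4)·-0.900) / (5) = -1.480
  q = (9 - (-4)·2.100) / (6) = 2.900
Iteration 2:
  p = (-11 - (4)·2.900) / (5) = -4.520
  q = (9 - (-4)·-1.480) / (6) = 0.513
Change: (-3.040, -2.387) → max |·| = 3.040

3.040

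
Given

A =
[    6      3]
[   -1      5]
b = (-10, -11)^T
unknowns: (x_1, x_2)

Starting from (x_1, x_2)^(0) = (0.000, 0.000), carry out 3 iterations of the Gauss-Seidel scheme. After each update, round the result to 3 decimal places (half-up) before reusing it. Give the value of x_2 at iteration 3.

-2.305

Iteration 1:
  x_1 = (-10 - (3)·0.000) / (6) = -1.667
  x_2 = (-11 - (-1)·-1.667) / (5) = -2.533
Iteration 2:
  x_1 = (-10 - (3)·-2.533) / (6) = -0.400
  x_2 = (-11 - (-1)·-0.400) / (5) = -2.280
Iteration 3:
  x_1 = (-10 - (3)·-2.280) / (6) = -0.527
  x_2 = (-11 - (-1)·-0.527) / (5) = -2.305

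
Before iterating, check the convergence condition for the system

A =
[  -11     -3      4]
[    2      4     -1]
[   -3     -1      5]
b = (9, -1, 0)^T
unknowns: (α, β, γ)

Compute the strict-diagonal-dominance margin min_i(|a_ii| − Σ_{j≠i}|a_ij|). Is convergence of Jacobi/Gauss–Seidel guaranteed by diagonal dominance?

1

row 1: |-11| − (3+4) = 4
row 2: |4| − (2+1) = 1
row 3: |5| − (3+1) = 1
minimum over rows = 1 → strictly diagonally dominant (convergence guaranteed)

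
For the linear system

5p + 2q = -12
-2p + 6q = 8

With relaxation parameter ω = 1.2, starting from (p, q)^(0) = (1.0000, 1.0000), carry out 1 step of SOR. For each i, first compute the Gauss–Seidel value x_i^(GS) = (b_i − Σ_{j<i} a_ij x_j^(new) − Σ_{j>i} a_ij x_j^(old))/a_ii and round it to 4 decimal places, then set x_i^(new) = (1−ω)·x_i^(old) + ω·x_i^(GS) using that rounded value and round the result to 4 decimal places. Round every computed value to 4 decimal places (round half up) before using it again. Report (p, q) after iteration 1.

Iteration 1:
  p: GS value = (-12 - (2)·1.0000) / (5) = -2.8000;  p ← (1−ω)·1.0000 + ω·-2.8000 = -3.5600
  q: GS value = (8 - (-2)·-3.5600) / (6) = 0.1467;  q ← (1−ω)·1.0000 + ω·0.1467 = -0.0240

(-3.5600, -0.0240)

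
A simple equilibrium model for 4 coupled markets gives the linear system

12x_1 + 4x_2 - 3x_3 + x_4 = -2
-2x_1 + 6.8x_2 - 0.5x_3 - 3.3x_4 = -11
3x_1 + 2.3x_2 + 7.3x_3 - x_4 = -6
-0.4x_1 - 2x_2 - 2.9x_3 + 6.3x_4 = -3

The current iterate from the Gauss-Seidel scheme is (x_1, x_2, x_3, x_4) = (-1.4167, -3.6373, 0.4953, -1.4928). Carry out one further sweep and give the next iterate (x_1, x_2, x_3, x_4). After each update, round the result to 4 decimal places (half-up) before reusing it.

(1.2940, -1.9251, -0.9517, -1.4433)

One sweep:
  x_1 = (-2 - (4)·-3.6373 - (-3)·0.4953 - (1)·-1.4928) / (12) = 1.2940
  x_2 = (-11 - (-2)·1.2940 - (-0.5)·0.4953 - (-3.3)·-1.4928) / (6.8) = -1.9251
  x_3 = (-6 - (3)·1.2940 - (2.3)·-1.9251 - (-1)·-1.4928) / (7.3) = -0.9517
  x_4 = (-3 - (-0.4)·1.2940 - (-2)·-1.9251 - (-2.9)·-0.9517) / (6.3) = -1.4433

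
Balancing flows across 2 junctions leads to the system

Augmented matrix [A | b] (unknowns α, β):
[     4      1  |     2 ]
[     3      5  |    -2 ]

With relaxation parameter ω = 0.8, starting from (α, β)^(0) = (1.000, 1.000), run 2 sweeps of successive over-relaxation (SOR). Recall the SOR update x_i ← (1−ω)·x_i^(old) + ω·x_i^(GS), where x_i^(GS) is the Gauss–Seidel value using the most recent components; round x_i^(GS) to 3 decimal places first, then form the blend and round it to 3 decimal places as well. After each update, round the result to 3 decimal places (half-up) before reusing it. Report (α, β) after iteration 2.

(0.542, -0.642)

Iteration 1:
  α: GS value = (2 - (1)·1.000) / (4) = 0.250;  α ← (1−ω)·1.000 + ω·0.250 = 0.400
  β: GS value = (-2 - (3)·0.400) / (5) = -0.640;  β ← (1−ω)·1.000 + ω·-0.640 = -0.312
Iteration 2:
  α: GS value = (2 - (1)·-0.312) / (4) = 0.578;  α ← (1−ω)·0.400 + ω·0.578 = 0.542
  β: GS value = (-2 - (3)·0.542) / (5) = -0.725;  β ← (1−ω)·-0.312 + ω·-0.725 = -0.642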